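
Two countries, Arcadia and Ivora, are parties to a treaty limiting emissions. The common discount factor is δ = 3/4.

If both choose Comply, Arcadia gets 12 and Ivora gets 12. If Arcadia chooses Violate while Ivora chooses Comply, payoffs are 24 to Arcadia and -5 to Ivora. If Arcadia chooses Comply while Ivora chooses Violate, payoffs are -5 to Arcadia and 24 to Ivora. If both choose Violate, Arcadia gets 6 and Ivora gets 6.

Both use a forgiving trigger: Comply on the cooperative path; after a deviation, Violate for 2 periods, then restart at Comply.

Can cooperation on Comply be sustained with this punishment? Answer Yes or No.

Comparing payoff streams over the 3 periods until play realigns: cooperate → 12(1+δ+…+δ^2); deviate → 24 + 6(δ+…+δ^2).
Cooperation is sustained iff (12−6)(δ+…+δ^2) ≥ 24−12.
δ+…+δ^2 = 3/4·(1−(3/4)^2)/(1−3/4) = 1.3125, and (24−12)/(12−6) = 2.0000.
1.3125 < 2.0000, so cooperation is not sustainable.

No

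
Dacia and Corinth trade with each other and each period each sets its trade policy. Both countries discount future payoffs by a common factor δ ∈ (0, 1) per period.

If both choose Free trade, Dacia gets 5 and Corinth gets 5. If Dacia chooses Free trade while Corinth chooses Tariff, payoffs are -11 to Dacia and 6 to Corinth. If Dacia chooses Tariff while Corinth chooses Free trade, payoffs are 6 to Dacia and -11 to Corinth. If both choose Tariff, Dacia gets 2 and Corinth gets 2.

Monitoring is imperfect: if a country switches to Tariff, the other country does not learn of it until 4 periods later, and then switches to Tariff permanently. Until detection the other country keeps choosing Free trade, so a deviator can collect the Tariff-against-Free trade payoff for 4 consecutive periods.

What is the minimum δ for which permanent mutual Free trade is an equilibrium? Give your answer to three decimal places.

A deviator earns 6 for 4 periods, then 2 forever; cooperating earns 5 forever. Multiplying the IC by (1−δ):
5 ≥ 6(1−δ^4) + 2δ^4, so 4·δ^4 ≥ 1 and δ^4 ≥ 1/4.
δ ≥ (1/4)^(1/4) ≈ 0.707.

0.707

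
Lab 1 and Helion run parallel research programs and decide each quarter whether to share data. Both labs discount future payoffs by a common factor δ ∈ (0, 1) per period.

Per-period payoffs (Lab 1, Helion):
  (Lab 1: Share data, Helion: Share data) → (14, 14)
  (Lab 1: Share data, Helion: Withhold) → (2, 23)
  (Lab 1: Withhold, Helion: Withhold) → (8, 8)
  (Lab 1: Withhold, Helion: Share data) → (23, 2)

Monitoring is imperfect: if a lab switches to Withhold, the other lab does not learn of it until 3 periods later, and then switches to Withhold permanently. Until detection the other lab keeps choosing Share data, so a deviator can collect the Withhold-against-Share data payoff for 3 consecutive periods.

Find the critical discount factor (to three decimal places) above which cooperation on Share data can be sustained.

Deviating for the 3 undetected periods gains 23−14 = 9 per period over cooperation, then loses 14−8 = 6 per period forever once punishment starts.
Gain: 9(1 + δ + … + δ^2); loss: 6·δ^3/(1−δ).
No profitable deviation ⇔ 9(1−δ^3) ≤ 6·δ^3, i.e. δ^3 ≥ 9/(9+6) = 3/5.
Hence δ ≥ (3/5)^(1/3) ≈ 0.843.

0.843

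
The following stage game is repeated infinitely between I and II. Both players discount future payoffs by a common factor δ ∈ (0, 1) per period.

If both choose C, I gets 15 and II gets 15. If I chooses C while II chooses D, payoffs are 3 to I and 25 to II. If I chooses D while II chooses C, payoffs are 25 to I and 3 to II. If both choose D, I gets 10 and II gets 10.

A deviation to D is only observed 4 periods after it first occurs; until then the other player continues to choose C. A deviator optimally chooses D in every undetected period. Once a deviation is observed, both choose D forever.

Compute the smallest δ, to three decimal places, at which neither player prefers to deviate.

The best deviation is to choose D for all 4 undetected periods, earning 25 each, then 10 forever once detected.
Deviation value: 25(1−δ^4)/(1−δ) + 10δ^4/(1−δ); cooperation value: 15/(1−δ).
IC: 15 ≥ 25(1−δ^4) + 10δ^4 = 25 − 15δ^4.
So δ^4 ≥ 10/15 = 2/3, giving δ ≥ (2/3)^(1/4) ≈ 0.904.

0.904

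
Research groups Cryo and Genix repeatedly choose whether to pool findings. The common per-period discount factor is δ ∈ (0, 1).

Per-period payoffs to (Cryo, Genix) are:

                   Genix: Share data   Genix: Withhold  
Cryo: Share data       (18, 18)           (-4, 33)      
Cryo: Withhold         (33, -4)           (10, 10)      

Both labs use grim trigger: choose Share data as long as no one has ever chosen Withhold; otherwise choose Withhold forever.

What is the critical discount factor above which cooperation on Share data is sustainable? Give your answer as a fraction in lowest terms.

18/(1−δ) ≥ 33 + 10δ/(1−δ)
18 ≥ 33 − 23δ
δ ≥ 15/23.

15/23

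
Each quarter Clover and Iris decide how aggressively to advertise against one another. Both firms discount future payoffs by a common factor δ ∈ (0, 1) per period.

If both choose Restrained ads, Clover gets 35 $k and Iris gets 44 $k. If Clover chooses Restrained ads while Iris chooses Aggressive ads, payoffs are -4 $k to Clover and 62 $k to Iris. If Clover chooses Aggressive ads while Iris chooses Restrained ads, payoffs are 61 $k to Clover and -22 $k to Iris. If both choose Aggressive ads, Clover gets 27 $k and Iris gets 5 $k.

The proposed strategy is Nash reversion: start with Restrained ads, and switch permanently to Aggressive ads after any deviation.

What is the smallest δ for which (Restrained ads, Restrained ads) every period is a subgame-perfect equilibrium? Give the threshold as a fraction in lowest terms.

13/17

Clover's threshold: (61−35)/(61−27) = 13/17.
Iris's threshold: (62−44)/(62−5) = 6/19.
13/17 > 6/19, so Clover binds and δ* = 13/17.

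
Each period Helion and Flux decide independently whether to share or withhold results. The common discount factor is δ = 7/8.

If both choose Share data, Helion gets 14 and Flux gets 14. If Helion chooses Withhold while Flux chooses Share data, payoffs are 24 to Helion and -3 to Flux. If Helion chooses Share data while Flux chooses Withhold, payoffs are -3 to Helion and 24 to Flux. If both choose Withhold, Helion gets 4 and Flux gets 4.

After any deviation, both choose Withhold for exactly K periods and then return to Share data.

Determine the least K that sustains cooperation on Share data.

IC: δ(1−δ^K)/(1−δ) ≥ (24−14)/(14−4) = 1.
With δ = 7/8: need 1 − δ^K ≥ 1·(1−7/8)/(7/8), i.e. δ^K ≤ 0.8571.
Since (7/8)^1 = 0.8750 and (7/8)^2 = 0.7656, the smallest such K is 2.

2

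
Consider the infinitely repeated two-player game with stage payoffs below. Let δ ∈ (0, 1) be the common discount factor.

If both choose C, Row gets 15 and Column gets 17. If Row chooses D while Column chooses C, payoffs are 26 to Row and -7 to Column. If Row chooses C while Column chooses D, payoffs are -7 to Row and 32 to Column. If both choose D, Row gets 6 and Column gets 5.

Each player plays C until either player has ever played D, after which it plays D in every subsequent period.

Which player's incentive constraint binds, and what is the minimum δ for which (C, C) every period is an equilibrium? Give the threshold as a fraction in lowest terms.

Column; δ ≥ 5/9

Row: cooperation gives 15 each period; deviation gives 26 once then 6 forever.
  15/(1−δ) ≥ 26 + 6δ/(1−δ) ⇒ δ ≥ 11/20.
Column: cooperation gives 17 each period; deviation gives 32 once then 5 forever.
  δ ≥ 15/27 = 5/9.
Both must hold, so the binding constraint is Column's: δ ≥ 5/9.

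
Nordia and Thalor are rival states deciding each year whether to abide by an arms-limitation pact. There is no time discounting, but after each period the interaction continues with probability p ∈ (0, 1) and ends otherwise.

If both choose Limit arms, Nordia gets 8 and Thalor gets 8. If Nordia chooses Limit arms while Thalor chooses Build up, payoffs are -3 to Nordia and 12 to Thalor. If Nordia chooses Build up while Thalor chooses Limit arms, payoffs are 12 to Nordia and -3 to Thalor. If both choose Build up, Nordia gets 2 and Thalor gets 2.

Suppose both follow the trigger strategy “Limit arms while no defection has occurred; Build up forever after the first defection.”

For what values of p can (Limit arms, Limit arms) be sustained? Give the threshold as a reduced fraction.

With no time discounting, the continuation probability p plays the role of the discount factor.
Grim-trigger IC: 8/(1−p) ≥ 12 + 2p/(1−p) ⇒ p ≥ (12−8)/(12−2) = 2/5.

2/5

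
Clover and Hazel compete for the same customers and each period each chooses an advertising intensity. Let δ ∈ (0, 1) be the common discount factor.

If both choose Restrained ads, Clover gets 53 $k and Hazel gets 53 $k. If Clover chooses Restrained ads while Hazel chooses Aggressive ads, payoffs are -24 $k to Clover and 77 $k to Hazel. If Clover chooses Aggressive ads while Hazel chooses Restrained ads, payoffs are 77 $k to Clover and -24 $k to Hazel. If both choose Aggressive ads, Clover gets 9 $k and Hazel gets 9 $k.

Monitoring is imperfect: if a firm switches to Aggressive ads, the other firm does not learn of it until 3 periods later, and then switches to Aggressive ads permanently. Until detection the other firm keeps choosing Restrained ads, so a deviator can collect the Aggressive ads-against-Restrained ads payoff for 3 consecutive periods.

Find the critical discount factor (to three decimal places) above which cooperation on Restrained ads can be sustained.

0.707

The best deviation is to choose Aggressive ads for all 3 undetected periods, earning 77 each, then 9 forever once detected.
Deviation value: 77(1−δ^3)/(1−δ) + 9δ^3/(1−δ); cooperation value: 53/(1−δ).
IC: 53 ≥ 77(1−δ^3) + 9δ^3 = 77 − 68δ^3.
So δ^3 ≥ 24/68 = 6/17, giving δ ≥ (6/17)^(1/3) ≈ 0.707.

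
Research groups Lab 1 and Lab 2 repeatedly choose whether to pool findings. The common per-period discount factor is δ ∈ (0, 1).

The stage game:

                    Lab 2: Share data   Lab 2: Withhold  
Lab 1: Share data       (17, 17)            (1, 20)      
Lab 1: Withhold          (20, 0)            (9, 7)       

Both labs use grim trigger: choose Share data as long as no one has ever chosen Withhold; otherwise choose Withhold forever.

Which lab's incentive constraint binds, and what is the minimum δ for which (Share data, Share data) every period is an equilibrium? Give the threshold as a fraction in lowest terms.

Lab 1; δ ≥ 3/11

Lab 1: cooperation gives 17 each period; deviation gives 20 once then 9 forever.
  17/(1−δ) ≥ 20 + 9δ/(1−δ) ⇒ δ ≥ 3/11.
Lab 2: cooperation gives 17 each period; deviation gives 20 once then 7 forever.
  δ ≥ 3/13.
Both must hold, so the binding constraint is Lab 1's: δ ≥ 3/11.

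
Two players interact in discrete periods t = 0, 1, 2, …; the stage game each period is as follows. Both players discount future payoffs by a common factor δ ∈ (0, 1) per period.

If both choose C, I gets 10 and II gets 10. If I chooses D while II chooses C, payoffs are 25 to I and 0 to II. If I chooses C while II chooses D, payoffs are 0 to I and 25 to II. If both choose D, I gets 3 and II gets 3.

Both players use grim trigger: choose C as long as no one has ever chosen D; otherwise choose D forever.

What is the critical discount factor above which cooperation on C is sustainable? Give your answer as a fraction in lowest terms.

15/22

One-period gain from deviating is 25 − 10 = 15. The loss is 10 − 3 = 7 in every subsequent period, with present value 7·δ/(1−δ).
Deviation is unprofitable when 7·δ/(1−δ) ≥ 15, i.e. δ/(1−δ) ≥ 15/7.
Equivalently δ ≥ 15/(15+7) = 15/22.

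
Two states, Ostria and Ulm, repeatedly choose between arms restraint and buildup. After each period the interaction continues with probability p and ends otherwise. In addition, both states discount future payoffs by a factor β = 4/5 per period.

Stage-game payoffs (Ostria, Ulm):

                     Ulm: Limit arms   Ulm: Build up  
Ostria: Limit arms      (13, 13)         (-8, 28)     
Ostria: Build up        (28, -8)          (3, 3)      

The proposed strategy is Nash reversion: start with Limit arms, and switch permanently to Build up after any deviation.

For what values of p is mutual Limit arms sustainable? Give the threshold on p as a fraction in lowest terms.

Expected continuation weight on next period's payoff is β·p = 4/5·p, which plays the role of the discount factor.
Cooperation requires 4/5·p ≥ (28−13)/(28−3) = 3/5, hence p ≥ 3/4.

3/4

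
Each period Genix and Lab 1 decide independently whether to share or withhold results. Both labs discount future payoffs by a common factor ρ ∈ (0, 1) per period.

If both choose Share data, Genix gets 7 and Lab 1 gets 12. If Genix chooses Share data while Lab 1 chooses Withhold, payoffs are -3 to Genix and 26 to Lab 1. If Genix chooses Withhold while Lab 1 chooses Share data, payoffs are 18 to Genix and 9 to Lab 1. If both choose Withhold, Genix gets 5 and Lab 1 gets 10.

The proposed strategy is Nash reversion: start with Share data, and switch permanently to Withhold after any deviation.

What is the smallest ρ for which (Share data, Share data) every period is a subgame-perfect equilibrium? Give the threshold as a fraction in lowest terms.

For Genix: deviation gain 18−7 = 11, per-period punishment loss 7−5 = 2. IC gives ρ ≥ 11/13.
For Lab 1: gain 14, loss 2 per period, so ρ ≥ 14/16 = 7/8.
The tighter constraint is Lab 1's, so cooperation needs ρ ≥ 7/8.

7/8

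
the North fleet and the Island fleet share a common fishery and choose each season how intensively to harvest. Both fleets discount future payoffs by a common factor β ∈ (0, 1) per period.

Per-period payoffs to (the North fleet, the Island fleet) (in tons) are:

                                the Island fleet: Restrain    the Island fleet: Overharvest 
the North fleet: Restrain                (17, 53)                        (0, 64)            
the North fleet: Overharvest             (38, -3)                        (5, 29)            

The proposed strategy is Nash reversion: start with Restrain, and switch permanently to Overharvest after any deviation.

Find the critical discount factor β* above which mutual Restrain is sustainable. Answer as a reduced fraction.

For the North fleet: deviation gain 38−17 = 21, per-period punishment loss 17−5 = 12. IC gives β ≥ 21/33 = 7/11.
For the Island fleet: gain 11, loss 24 per period, so β ≥ 11/35.
The tighter constraint is the North fleet's, so cooperation needs β ≥ 7/11.

7/11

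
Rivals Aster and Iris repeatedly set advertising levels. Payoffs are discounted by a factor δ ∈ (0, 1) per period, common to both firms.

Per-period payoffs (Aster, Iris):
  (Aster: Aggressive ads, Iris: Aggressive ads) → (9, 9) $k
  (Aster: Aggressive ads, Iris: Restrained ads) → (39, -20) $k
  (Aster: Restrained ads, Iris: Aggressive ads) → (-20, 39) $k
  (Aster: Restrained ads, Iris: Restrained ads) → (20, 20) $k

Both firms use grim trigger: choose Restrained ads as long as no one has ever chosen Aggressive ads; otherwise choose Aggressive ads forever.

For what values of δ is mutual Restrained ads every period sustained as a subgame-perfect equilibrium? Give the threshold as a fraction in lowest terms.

Cooperation forever yields 20 each period: 20/(1−δ).
Deviating yields 39 once, then 9 forever: 39 + 9δ/(1−δ).
No profitable deviation requires 20/(1−δ) ≥ 39 + 9δ/(1−δ).
Multiplying by (1−δ): 20 ≥ 39(1−δ) + 9δ = 39 − 30δ.
So 30δ ≥ 19, i.e. δ ≥ 19/30.

19/30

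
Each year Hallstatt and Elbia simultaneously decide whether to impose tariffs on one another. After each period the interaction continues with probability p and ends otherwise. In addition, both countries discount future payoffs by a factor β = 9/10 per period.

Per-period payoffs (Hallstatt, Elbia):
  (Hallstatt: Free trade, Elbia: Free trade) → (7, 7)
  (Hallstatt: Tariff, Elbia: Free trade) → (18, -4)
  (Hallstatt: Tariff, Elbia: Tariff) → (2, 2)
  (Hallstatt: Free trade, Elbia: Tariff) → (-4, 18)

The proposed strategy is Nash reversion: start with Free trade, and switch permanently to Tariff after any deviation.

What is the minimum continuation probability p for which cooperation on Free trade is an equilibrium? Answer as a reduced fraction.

55/72

Expected continuation weight on next period's payoff is β·p = 9/10·p, which plays the role of the discount factor.
Cooperation requires 9/10·p ≥ (18−7)/(18−2) = 11/16, hence p ≥ 55/72.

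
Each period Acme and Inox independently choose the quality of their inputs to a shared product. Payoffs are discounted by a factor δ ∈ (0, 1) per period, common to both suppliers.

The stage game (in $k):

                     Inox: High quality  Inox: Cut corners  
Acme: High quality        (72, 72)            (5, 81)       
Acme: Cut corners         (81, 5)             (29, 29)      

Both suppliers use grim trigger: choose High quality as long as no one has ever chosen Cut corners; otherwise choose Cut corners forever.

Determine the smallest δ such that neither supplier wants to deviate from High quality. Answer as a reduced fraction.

9/52

Under grim trigger the critical discount factor is (T−C)/(T−P) with T = 81, C = 72, P = 29.
δ* = (81−72)/(81−29) = 9/52.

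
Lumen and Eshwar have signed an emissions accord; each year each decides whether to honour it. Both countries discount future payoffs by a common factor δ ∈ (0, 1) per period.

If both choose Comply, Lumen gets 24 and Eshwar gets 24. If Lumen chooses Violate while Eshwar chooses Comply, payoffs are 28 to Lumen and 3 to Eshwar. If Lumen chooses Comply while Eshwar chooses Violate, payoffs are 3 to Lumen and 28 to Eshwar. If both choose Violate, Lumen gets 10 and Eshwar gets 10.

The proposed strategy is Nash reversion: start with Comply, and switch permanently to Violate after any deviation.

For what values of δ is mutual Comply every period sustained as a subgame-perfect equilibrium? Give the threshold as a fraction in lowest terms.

Under grim trigger the critical discount factor is (T−C)/(T−P) with T = 28, C = 24, P = 10.
δ* = (28−24)/(28−10) = 4/18 = 2/9.

2/9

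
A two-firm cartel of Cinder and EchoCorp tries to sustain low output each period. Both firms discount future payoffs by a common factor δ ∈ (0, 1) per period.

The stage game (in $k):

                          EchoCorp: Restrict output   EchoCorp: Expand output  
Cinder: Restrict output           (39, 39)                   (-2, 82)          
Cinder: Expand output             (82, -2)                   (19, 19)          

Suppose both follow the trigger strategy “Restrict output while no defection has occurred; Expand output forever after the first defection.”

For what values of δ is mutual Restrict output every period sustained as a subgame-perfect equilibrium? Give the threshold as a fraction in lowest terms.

Cooperation forever yields 39 each period: 39/(1−δ).
Deviating yields 82 once, then 19 forever: 82 + 19δ/(1−δ).
No profitable deviation requires 39/(1−δ) ≥ 82 + 19δ/(1−δ).
Multiplying by (1−δ): 39 ≥ 82(1−δ) + 19δ = 82 − 63δ.
So 63δ ≥ 43, i.e. δ ≥ 43/63.

43/63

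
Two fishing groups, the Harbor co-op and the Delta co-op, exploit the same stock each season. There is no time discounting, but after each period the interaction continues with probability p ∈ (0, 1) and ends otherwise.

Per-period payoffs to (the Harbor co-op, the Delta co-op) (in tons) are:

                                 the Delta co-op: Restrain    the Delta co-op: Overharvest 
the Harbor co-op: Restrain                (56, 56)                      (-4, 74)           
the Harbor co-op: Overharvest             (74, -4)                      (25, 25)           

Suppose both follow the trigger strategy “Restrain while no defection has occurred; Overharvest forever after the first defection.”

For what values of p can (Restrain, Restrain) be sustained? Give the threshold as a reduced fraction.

18/49

With no time discounting, the continuation probability p plays the role of the discount factor.
Grim-trigger IC: 56/(1−p) ≥ 74 + 25p/(1−p) ⇒ p ≥ (74−56)/(74−25) = 18/49.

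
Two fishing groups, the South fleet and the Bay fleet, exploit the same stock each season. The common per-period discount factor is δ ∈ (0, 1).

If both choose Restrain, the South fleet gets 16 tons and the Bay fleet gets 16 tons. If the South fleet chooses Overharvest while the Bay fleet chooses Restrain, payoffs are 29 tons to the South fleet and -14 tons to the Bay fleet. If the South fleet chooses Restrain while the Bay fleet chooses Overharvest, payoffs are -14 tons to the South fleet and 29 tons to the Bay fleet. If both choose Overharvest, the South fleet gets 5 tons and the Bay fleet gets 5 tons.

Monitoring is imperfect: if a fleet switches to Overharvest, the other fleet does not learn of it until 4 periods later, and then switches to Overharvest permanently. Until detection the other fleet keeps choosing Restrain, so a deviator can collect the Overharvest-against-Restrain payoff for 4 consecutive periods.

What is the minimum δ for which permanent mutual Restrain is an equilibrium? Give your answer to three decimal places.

Deviating for the 4 undetected periods gains 29−16 = 13 per period over cooperation, then loses 16−5 = 11 per period forever once punishment starts.
Gain: 13(1 + δ + … + δ^3); loss: 11·δ^4/(1−δ).
No profitable deviation ⇔ 13(1−δ^4) ≤ 11·δ^4, i.e. δ^4 ≥ 13/(13+11) = 13/24.
Hence δ ≥ (13/24)^(1/4) ≈ 0.858.

0.858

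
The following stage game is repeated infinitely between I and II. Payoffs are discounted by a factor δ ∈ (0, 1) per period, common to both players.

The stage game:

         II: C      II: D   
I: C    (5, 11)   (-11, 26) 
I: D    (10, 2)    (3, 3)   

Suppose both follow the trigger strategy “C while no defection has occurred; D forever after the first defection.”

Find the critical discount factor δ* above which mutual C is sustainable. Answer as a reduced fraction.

For I: deviation gain 10−5 = 5, per-period punishment loss 5−3 = 2. IC gives δ ≥ 5/7.
For II: gain 15, loss 8 per period, so δ ≥ 15/23.
The tighter constraint is I's, so cooperation needs δ ≥ 5/7.

5/7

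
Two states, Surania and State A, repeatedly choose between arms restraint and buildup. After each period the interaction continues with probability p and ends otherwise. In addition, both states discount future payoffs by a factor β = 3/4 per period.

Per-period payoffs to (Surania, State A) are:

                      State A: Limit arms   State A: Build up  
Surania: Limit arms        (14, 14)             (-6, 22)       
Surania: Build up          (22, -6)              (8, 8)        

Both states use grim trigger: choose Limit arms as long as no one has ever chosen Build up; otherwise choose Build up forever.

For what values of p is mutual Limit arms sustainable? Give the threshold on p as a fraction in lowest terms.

Expected continuation weight on next period's payoff is β·p = 3/4·p, which plays the role of the discount factor.
Cooperation requires 3/4·p ≥ (22−14)/(22−8) = 4/7, hence p ≥ 16/21.

16/21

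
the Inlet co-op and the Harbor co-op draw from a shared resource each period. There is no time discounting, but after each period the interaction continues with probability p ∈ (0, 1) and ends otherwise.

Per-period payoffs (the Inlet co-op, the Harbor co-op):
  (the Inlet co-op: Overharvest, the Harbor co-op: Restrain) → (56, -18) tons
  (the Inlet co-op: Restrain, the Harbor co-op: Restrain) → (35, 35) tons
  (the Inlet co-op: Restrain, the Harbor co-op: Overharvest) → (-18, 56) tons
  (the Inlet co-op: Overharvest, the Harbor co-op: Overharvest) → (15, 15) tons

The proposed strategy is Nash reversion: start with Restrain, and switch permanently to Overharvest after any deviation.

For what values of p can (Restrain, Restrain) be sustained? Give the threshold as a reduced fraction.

21/41

Expected cooperation value is 35 + p·35 + p²·35 + … = 35/(1−p); deviation gives 56 + p·15/(1−p).
35 ≥ 56(1−p) + 15p ⇒ 41p ≥ 21 ⇒ p ≥ 21/41.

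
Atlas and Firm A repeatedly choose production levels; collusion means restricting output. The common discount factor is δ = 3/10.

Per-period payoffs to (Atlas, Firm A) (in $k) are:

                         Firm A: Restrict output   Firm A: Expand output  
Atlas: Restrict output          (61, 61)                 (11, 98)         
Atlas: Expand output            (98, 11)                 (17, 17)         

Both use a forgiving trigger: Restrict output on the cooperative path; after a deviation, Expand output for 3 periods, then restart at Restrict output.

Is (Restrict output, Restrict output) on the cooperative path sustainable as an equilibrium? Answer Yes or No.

IC: δ+…+δ^3 ≥ (98−61)/(61−17) = 37/44.
At δ = 3/10: partial sum = 0.4170 < 0.8409. Cooperation not sustainable.

No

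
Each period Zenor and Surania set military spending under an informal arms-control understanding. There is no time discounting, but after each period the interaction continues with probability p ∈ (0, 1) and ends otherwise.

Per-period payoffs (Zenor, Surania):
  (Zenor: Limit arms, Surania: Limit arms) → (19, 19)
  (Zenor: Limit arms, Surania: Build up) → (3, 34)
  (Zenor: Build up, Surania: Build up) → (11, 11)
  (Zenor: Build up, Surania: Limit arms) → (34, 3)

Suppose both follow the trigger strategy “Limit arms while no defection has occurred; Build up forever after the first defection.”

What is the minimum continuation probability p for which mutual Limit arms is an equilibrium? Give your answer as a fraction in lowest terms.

With no time discounting, the continuation probability p plays the role of the discount factor.
Grim-trigger IC: 19/(1−p) ≥ 34 + 11p/(1−p) ⇒ p ≥ (34−19)/(34−11) = 15/23.

15/23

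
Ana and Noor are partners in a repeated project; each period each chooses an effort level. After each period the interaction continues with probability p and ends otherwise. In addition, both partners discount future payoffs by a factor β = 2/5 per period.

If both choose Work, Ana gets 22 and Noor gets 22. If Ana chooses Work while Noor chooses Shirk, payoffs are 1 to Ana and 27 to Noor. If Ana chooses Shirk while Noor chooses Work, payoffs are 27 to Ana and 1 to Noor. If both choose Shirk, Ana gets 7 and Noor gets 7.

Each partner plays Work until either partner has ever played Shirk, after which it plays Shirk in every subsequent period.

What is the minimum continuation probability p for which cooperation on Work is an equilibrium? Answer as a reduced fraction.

With continuation probability p and discount β, the effective per-period discount factor is βp.
Grim-trigger IC: βp ≥ (27−22)/(27−7) = 1/4.
So p ≥ (1/4)/(2/5) = 5/8.

5/8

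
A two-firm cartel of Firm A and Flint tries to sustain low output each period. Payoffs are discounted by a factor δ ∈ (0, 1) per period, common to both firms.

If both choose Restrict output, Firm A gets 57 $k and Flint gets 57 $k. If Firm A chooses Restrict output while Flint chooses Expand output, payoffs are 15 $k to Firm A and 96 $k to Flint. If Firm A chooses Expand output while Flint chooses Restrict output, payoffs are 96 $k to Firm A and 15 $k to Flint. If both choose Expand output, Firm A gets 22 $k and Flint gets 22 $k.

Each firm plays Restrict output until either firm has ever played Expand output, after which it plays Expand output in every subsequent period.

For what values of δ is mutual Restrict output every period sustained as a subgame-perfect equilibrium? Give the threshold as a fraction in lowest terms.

Under grim trigger the critical discount factor is (T−C)/(T−P) with T = 96, C = 57, P = 22.
δ* = (96−57)/(96−22) = 39/74.

39/74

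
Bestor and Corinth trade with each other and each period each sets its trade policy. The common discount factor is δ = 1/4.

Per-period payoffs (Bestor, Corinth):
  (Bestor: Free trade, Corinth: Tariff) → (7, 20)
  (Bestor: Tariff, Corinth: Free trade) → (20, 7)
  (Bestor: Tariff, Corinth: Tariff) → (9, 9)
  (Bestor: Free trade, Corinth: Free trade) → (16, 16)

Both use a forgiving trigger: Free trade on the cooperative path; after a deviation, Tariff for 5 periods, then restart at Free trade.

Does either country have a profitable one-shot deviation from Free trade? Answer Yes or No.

A one-shot deviation gives 20 now, then 9 for 5 periods, then back to 16.
Gain from deviating: (20−16) today; loss: (16−9) in each of the next 5 periods.
No-deviation condition: (16−9)(δ+…+δ^5) ≥ 20−16, i.e. δ+…+δ^5 ≥ 4/7.
At δ = 1/4: δ+…+δ^5 = 0.3330 < 0.5714.
So cooperation is not sustainable.

Yes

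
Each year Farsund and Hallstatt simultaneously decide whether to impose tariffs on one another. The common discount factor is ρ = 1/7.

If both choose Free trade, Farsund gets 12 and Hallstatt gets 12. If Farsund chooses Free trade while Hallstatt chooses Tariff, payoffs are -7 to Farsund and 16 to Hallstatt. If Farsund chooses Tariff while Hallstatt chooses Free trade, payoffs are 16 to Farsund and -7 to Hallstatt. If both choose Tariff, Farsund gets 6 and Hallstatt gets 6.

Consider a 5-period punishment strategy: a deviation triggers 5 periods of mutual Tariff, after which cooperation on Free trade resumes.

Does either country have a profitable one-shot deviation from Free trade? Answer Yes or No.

Comparing payoff streams over the 6 periods until play realigns: cooperate → 12(1+ρ+…+ρ^5); deviate → 16 + 6(ρ+…+ρ^5).
Cooperation is sustained iff (12−6)(ρ+…+ρ^5) ≥ 16−12.
ρ+…+ρ^5 = 1/7·(1−(1/7)^5)/(1−1/7) = 0.1667, and (16−12)/(12−6) = 0.6667.
0.1667 < 0.6667, so cooperation is not sustainable.

Yes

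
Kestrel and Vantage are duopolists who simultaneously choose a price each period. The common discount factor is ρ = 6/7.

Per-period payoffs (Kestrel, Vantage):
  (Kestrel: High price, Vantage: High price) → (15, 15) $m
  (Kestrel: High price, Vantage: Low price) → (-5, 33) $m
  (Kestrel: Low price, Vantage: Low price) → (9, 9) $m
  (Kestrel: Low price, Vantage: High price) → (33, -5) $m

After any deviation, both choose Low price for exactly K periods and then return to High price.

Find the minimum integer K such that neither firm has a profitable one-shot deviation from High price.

IC: ρ(1−ρ^K)/(1−ρ) ≥ (33−15)/(15−9) = 3.
With ρ = 6/7: need 1 − ρ^K ≥ 3·(1−6/7)/(6/7), i.e. ρ^K ≤ 0.5000.
Since (6/7)^4 = 0.5398 and (6/7)^5 = 0.4627, the smallest such K is 5.

5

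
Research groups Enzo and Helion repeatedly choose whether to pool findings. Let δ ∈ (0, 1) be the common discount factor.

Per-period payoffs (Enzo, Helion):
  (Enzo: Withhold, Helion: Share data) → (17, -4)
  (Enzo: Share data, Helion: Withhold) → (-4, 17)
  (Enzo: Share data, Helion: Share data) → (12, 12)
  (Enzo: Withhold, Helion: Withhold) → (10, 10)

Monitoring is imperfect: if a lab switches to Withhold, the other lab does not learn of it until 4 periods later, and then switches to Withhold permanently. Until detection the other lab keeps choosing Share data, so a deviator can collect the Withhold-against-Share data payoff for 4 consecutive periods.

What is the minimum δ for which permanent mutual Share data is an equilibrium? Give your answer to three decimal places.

A deviator earns 17 for 4 periods, then 10 forever; cooperating earns 12 forever. Multiplying the IC by (1−δ):
12 ≥ 17(1−δ^4) + 10δ^4, so 7·δ^4 ≥ 5 and δ^4 ≥ 5/7.
δ ≥ (5/7)^(1/4) ≈ 0.919.

0.919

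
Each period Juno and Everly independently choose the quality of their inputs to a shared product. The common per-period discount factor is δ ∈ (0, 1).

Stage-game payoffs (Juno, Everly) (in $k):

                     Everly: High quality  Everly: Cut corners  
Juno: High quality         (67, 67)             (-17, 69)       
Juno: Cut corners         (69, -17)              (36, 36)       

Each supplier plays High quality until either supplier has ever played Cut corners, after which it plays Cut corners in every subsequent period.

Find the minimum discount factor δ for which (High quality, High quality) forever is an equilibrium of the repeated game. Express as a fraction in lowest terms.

Cooperation forever yields 67 each period: 67/(1−δ).
Deviating yields 69 once, then 36 forever: 69 + 36δ/(1−δ).
No profitable deviation requires 67/(1−δ) ≥ 69 + 36δ/(1−δ).
Multiplying by (1−δ): 67 ≥ 69(1−δ) + 36δ = 69 − 33δ.
So 33δ ≥ 2, i.e. δ ≥ 2/33.

2/33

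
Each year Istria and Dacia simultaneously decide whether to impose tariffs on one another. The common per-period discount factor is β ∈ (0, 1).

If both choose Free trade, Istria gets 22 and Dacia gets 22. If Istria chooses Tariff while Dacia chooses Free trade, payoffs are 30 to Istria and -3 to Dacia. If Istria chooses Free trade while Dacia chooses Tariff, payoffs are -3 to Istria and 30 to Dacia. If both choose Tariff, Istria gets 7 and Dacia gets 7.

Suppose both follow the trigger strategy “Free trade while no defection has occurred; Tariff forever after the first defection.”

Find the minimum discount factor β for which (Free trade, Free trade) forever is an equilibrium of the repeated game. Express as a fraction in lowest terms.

8/23

One-period gain from deviating is 30 − 22 = 8. The loss is 22 − 7 = 15 in every subsequent period, with present value 15·β/(1−β).
Deviation is unprofitable when 15·β/(1−β) ≥ 8, i.e. β/(1−β) ≥ 8/15.
Equivalently β ≥ 8/(8+15) = 8/23.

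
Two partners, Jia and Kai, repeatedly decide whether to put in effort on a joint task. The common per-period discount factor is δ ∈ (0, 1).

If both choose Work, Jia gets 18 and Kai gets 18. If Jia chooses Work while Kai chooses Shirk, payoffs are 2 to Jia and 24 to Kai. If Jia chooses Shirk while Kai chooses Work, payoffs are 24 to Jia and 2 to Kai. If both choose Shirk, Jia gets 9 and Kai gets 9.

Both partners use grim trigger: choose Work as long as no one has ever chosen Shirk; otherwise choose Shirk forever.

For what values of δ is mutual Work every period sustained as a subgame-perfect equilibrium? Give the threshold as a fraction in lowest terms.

2/5

Under grim trigger the critical discount factor is (T−C)/(T−P) with T = 24, C = 18, P = 9.
δ* = (24−18)/(24−9) = 6/15 = 2/5.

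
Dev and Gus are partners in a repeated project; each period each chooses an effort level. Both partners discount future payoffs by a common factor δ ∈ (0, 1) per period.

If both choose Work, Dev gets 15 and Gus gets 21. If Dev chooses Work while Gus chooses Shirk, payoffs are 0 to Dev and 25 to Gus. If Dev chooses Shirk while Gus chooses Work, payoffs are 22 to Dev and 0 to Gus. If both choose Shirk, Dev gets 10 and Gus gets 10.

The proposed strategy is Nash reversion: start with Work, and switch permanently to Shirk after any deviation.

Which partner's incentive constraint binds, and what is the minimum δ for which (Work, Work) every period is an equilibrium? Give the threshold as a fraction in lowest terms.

Dev; δ ≥ 7/12

Dev's threshold: (22−15)/(22−10) = 7/12.
Gus's threshold: (25−21)/(25−10) = 4/15.
7/12 > 4/15, so Dev binds and δ* = 7/12.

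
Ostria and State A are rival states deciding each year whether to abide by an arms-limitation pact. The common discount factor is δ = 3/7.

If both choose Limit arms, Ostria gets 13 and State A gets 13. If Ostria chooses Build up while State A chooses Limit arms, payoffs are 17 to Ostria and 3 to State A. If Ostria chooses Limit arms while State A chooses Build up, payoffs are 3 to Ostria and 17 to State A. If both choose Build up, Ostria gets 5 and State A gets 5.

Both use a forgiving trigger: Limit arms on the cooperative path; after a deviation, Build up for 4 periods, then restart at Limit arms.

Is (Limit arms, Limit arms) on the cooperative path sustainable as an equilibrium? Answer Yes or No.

Yes

A one-shot deviation gives 17 now, then 5 for 4 periods, then back to 13.
Gain from deviating: (17−13) today; loss: (13−5) in each of the next 4 periods.
No-deviation condition: (13−5)(δ+…+δ^4) ≥ 17−13, i.e. δ+…+δ^4 ≥ 1/2.
At δ = 3/7: δ+…+δ^4 = 0.7247 ≥ 0.5000.
So cooperation is sustainable.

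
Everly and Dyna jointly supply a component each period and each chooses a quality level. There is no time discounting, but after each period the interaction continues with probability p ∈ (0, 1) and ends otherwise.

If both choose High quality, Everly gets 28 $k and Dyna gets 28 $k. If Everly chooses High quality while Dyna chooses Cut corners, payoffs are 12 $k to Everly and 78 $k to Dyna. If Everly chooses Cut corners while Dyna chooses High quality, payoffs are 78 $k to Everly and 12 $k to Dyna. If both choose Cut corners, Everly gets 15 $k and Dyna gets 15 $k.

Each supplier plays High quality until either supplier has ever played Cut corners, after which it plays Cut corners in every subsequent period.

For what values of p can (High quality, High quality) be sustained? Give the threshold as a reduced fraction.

50/63

With no time discounting, the continuation probability p plays the role of the discount factor.
Grim-trigger IC: 28/(1−p) ≥ 78 + 15p/(1−p) ⇒ p ≥ (78−28)/(78−15) = 50/63.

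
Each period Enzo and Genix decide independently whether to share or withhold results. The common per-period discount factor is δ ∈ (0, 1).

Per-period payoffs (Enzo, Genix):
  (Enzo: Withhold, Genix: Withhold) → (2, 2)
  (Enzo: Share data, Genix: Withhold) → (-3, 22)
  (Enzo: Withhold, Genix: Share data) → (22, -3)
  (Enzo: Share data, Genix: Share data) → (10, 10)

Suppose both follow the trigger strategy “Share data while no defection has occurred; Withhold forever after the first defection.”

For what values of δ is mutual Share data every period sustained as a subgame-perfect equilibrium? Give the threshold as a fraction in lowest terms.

10/(1−δ) ≥ 22 + 2δ/(1−δ)
10 ≥ 22 − 20δ
δ ≥ 12/20 = 3/5.

3/5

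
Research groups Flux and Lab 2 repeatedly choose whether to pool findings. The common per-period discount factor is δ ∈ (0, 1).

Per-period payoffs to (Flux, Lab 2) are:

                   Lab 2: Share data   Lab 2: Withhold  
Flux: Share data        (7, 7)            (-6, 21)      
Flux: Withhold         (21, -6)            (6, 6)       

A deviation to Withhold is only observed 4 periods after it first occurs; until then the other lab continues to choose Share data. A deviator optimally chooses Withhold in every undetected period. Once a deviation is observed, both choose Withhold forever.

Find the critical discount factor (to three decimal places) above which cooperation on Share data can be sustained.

The best deviation is to choose Withhold for all 4 undetected periods, earning 21 each, then 6 forever once detected.
Deviation value: 21(1−δ^4)/(1−δ) + 6δ^4/(1−δ); cooperation value: 7/(1−δ).
IC: 7 ≥ 21(1−δ^4) + 6δ^4 = 21 − 15δ^4.
So δ^4 ≥ 14/15, giving δ ≥ (14/15)^(1/4) ≈ 0.983.

0.983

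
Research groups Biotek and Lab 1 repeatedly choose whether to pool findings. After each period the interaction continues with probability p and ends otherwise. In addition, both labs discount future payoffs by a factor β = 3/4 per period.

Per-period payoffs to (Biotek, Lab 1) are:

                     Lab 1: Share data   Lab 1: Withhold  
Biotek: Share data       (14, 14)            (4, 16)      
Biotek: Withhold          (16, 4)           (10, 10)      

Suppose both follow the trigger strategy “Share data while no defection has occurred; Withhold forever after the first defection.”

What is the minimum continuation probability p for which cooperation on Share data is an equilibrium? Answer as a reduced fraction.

Expected continuation weight on next period's payoff is β·p = 3/4·p, which plays the role of the discount factor.
Cooperation requires 3/4·p ≥ (16−14)/(16−10) = 1/3, hence p ≥ 4/9.

4/9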